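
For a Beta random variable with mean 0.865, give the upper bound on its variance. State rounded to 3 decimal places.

For fixed mean μ the Beta variance is μ(1−μ)/(α+β+1), increasing as α+β decreases.
Its least upper bound (not attained) is μ(1−μ) = 0.865·0.135 = 0.117.

0.117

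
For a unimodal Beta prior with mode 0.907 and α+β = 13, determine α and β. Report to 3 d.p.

For α,β>1 the mode is (α−1)/(α+β−2), so α = mode·(κ−2)+1 = 0.907×11+1 = 10.977.
And β = (1−mode)·(κ−2)+1 = 0.093×11+1 = 2.023.

α = 10.977, β = 2.023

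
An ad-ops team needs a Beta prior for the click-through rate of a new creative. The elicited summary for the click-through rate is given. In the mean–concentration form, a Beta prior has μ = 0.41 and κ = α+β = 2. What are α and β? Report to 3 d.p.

α = 0.820, β = 1.180

Split κ in proportion μ : (1−μ): α = 0.41·2 = 0.820, β = 2 − 0.820 = 1.180.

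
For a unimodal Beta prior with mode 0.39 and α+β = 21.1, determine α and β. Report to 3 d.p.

α = 8.449, β = 12.651

For α,β>1 the mode is (α−1)/(α+β−2), so α = mode·(κ−2)+1 = 0.39×19.1+1 = 8.449.
And β = (1−mode)·(κ−2)+1 = 0.61×19.1+1 = 12.651.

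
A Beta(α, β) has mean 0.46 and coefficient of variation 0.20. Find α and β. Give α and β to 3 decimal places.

α = 13.040, β = 15.308

σ = CV·μ = 0.20×0.46 = 0.09200, so σ² = 0.008464.
s+1 = μ(1−μ)/σ² = 0.2484/0.008464 = 29.3478, so s = α+β = 28.3478.
α = μs = 13.040, β = (1−μ)s = 15.308.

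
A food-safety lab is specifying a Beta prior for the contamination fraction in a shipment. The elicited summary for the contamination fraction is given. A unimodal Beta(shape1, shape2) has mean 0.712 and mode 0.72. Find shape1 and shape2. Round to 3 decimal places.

Let s = shape1+shape2. Mean gives shape1 = μs = 0.712s; mode gives (shape1−1)/(s−2) = 0.72.
Substituting: 0.712s − 1 = 0.72(s−2) = 0.72s − 1.44, so -0.008s = -0.44 and s = 55.0000.
Then shape1 = 0.712×55.0000 = 39.160 and shape2 = s−shape1 = 15.840.

shape1 = 39.160, shape2 = 15.840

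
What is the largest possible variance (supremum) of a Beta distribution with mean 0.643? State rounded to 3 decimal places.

For fixed mean μ the Beta variance is μ(1−μ)/(α+β+1), increasing as α+β decreases.
Its least upper bound (not attained) is μ(1−μ) = 0.643·0.357 = 0.230.

0.230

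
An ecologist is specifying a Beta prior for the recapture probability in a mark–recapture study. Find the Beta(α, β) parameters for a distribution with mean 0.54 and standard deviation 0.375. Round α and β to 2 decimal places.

Variance = 0.375² = 0.140625. The moment-matching identity α+β = μ(1−μ)/Var − 1 gives
α+β = 0.2484/0.140625 − 1 = 0.7664, so α = μ·0.7664 = 0.41 and β = (1−μ)·0.7664 = 0.35.

α = 0.41, β = 0.35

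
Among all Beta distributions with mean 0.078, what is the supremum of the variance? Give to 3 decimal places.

Var = μ(1−μ)/(α+β+1), which approaches μ(1−μ) as α+β → 0.
So the supremum is μ(1−μ) = 0.078×0.922 = 0.072.

0.072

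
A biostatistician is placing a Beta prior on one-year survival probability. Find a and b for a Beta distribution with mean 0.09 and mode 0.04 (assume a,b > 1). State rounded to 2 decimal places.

With s = a+b: μ = a/s and mode = (a−1)/(s−2). Eliminating a = μs,
μs − 1 = m(s−2) ⇒ s(μ−m) = 1−2m ⇒ s = 0.92/0.05 = 18.4000.
So a = μs = 1.66, b = (1−μ)s = 16.74.

a = 1.66, b = 16.74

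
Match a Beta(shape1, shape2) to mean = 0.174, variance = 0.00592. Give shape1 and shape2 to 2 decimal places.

Write ν = shape1+shape2; then shape1 = μν and Var = μ(1−μ)/(ν+1).
ν = μ(1−μ)/Var − 1 = 0.143724/0.00592 − 1 = 23.2777.
shape1 = 0.174·23.2777 = 4.05, shape2 = 0.826·23.2777 = 19.23.

shape1 = 4.05, shape2 = 19.23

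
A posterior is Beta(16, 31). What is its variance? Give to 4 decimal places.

Var = αβ/[(α+β)²(α+β+1)] = (16×31)/(47²×48) = 496/106032 = 0.0047.

0.0047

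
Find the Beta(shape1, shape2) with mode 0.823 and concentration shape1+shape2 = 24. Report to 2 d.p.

Since the density peak of Beta(shape1,shape2) is at (shape1−1)/(shape1+shape2−2),
shape1 = 1 + 0.823(24−2) = 19.11 and shape2 = 24 − 19.11 = 4.89.

shape1 = 19.11, shape2 = 4.89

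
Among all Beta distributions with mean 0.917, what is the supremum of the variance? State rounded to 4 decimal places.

0.0761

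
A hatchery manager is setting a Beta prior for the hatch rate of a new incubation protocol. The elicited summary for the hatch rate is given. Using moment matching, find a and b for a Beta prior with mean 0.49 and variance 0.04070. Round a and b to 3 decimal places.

a = 2.519, b = 2.621

Let s = a+b. The Beta variance is μ(1−μ)/(s+1).
So s+1 = μ(1−μ)/σ² = (0.49×0.51)/0.04070 = 0.2499/0.04070 = 6.1400, giving s = 5.1400.
Then a = μs = 0.49×5.1400 = 2.519 and b = (1−μ)s = 0.51×5.1400 = 2.621.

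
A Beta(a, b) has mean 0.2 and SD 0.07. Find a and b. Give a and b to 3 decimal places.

First σ² = 0.0049. Setting a = μn, b = (1−μ)n with n = a+b,
μ(1−μ)/(n+1) = 0.0049 ⇒ n+1 = 0.16/0.0049 = 32.6531 ⇒ n = 31.6531.
Hence a = 0.2×31.6531 = 6.331, b = 0.8×31.6531 = 25.322.

a = 6.331, b = 25.322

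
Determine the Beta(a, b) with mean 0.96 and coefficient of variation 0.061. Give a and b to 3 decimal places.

a = 9.790, b = 0.408

Var = (CV·μ)² = (0.061×0.96)² = 0.003429.
a+b = μ(1−μ)/Var − 1 = 0.0384/0.003429 − 1 = 10.1977.
Thus a = 0.96·10.1977 = 9.790 and b = 0.04·10.1977 = 0.408.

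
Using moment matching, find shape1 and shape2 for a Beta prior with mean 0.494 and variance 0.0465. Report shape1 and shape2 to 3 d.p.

Write ν = shape1+shape2; then shape1 = μν and Var = μ(1−μ)/(ν+1).
ν = μ(1−μ)/Var − 1 = 0.249964/0.0465 − 1 = 4.3756.
shape1 = 0.494·4.3756 = 2.162, shape2 = 0.506·4.3756 = 2.214.

shape1 = 2.162, shape2 = 2.214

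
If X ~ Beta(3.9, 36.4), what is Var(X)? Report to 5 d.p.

α+β = 40.3 and αβ = 141.96, so Var = αβ/[(α+β)²(α+β+1)] = 141.96/67074.917 = 0.00212.

0.00212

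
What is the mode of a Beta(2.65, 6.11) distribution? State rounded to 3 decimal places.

0.244

With α,β > 1, mode = (α−1)/(α+β−2) = 1.65/6.76 = 0.244.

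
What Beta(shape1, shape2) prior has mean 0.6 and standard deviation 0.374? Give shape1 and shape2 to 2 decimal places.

First σ² = 0.139876. Setting shape1 = μn, shape2 = (1−μ)n with n = shape1+shape2,
μ(1−μ)/(n+1) = 0.139876 ⇒ n+1 = 0.24/0.139876 = 1.7158 ⇒ n = 0.7158.
Hence shape1 = 0.6×0.7158 = 0.43, shape2 = 0.4×0.7158 = 0.29.

shape1 = 0.43, shape2 = 0.29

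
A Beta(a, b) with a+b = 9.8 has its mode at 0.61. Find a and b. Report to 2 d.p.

a = 5.76, b = 4.04

Since the density peak of Beta(a,b) is at (a−1)/(a+b−2),
a = 1 + 0.61(9.8−2) = 5.76 and b = 9.8 − 5.76 = 4.04.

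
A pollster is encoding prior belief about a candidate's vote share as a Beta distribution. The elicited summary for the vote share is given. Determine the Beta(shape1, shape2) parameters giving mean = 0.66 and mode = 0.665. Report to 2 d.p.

shape1 = 43.56, shape2 = 22.44

Let s = shape1+shape2. Mean gives shape1 = μs = 0.66s; mode gives (shape1−1)/(s−2) = 0.665.
Substituting: 0.66s − 1 = 0.665(s−2) = 0.665s − 1.330, so -0.005s = -0.330 and s = 66.0000.
Then shape1 = 0.66×66.0000 = 43.56 and shape2 = s−shape1 = 22.44.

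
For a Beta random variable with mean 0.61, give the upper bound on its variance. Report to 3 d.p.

0.238

Var = μ(1−μ)/(α+β+1), which approaches μ(1−μ) as α+β → 0.
So the supremum is μ(1−μ) = 0.61×0.39 = 0.238.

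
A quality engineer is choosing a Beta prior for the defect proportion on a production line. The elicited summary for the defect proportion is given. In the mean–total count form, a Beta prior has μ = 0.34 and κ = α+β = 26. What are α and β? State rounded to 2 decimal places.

Split κ in proportion μ : (1−μ): α = 0.34·26 = 8.84, β = 26 − 8.84 = 17.16.

α = 8.84, β = 17.16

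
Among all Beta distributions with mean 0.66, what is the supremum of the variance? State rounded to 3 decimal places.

0.224

Var = μ(1−μ)/(α+β+1), which approaches μ(1−μ) as α+β → 0.
So the supremum is μ(1−μ) = 0.66×0.34 = 0.224.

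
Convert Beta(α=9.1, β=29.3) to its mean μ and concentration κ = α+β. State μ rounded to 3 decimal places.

κ = α+β = 9.1+29.3 = 38.4; μ = α/κ = 9.1/38.4 = 0.237.

μ = 0.237, κ = 38.4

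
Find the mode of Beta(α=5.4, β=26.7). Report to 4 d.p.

0.1462

The density x^(α−1)(1−x)^(β−1) is maximised at (α−1)/(α+β−2) = 4.4/30.1 = 0.1462.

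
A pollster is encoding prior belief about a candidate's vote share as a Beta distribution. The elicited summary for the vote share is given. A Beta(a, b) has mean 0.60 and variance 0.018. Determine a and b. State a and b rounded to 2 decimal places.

a = 7.40, b = 4.93

Let s = a+b. The Beta variance is μ(1−μ)/(s+1).
So s+1 = μ(1−μ)/σ² = (0.60×0.40)/0.018 = 0.2400/0.018 = 13.3333, giving s = 12.3333.
Then a = μs = 0.60×12.3333 = 7.40 and b = (1−μ)s = 0.40×12.3333 = 4.93.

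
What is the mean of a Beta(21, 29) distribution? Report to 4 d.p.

E[X] = α/(α+β) = 21/50 = 0.4200.

0.4200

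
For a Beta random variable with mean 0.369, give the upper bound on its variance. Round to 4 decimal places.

For fixed mean μ the Beta variance is μ(1−μ)/(α+β+1), increasing as α+β decreases.
Its least upper bound (not attained) is μ(1−μ) = 0.369·0.631 = 0.2328.

0.2328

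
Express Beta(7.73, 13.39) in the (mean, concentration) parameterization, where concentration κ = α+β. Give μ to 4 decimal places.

μ = 0.3660, κ = 21.12

κ = α+β = 7.73+13.39 = 21.12; μ = α/κ = 7.73/21.12 = 0.3660.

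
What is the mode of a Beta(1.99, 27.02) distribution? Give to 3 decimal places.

0.037

The density x^(α−1)(1−x)^(β−1) is maximised at (α−1)/(α+β−2) = 0.99/27.01 = 0.037.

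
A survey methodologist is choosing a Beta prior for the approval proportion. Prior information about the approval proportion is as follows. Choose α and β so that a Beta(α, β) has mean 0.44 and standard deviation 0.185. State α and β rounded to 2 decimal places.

α = 2.73, β = 3.47

First σ² = 0.034225. Setting α = μn, β = (1−μ)n with n = α+β,
μ(1−μ)/(n+1) = 0.034225 ⇒ n+1 = 0.2464/0.034225 = 7.1994 ⇒ n = 6.1994.
Hence α = 0.44×6.1994 = 2.73, β = 0.56×6.1994 = 3.47.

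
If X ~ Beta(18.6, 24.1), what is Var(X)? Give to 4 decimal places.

0.0056

α+β = 42.7 and αβ = 448.26, so Var = αβ/[(α+β)²(α+β+1)] = 448.26/79677.773 = 0.0056.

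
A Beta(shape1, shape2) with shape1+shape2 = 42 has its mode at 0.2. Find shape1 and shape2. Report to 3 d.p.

For shape1,shape2>1 the mode is (shape1−1)/(shape1+shape2−2), so shape1 = mode·(κ−2)+1 = 0.2×40+1 = 9.000.
And shape2 = (1−mode)·(κ−2)+1 = 0.8×40+1 = 33.000.

shape1 = 9.000, shape2 = 33.000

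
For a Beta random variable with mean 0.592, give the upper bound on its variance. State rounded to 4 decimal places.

0.2415

For fixed mean μ the Beta variance is μ(1−μ)/(α+β+1), increasing as α+β decreases.
Its least upper bound (not attained) is μ(1−μ) = 0.592·0.408 = 0.2415.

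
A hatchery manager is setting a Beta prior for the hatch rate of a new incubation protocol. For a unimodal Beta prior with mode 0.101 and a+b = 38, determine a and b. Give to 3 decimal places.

a = 4.636, b = 33.364

Since the density peak of Beta(a,b) is at (a−1)/(a+b−2),
a = 1 + 0.101(38−2) = 4.636 and b = 38 − 4.636 = 33.364.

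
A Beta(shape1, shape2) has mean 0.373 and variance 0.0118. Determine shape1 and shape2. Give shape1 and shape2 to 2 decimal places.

shape1 = 7.02, shape2 = 11.80

By moment matching, shape1+shape2 = μ(1−μ)/σ² − 1 = (0.373·0.627)/0.0118 − 1 = 19.8196 − 1 = 18.8196.
Since shape1/(shape1+shape2) = μ, shape1 = 0.373·18.8196 = 7.02 and shape2 = 0.627·18.8196 = 11.80.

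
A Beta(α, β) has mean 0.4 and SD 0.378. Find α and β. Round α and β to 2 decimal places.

α = 0.27, β = 0.41

σ² = 0.378² = 0.142884.
With s = α+β, Var = μ(1−μ)/(s+1), so s+1 = (0.4×0.6)/0.142884 = 1.6797 and s = 0.6797.
α = μs = 0.27, β = (1−μ)s = 0.41.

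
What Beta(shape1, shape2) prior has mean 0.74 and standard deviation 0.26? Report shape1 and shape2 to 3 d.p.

σ² = 0.26² = 0.0676.
With s = shape1+shape2, Var = μ(1−μ)/(s+1), so s+1 = (0.74×0.26)/0.0676 = 2.8462 and s = 1.8462.
shape1 = μs = 1.366, shape2 = (1−μ)s = 0.480.

shape1 = 1.366, shape2 = 0.480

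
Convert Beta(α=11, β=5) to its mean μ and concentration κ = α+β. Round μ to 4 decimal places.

κ = α+β = 11+5 = 16; μ = α/κ = 11/16 = 0.6875.

μ = 0.6875, κ = 16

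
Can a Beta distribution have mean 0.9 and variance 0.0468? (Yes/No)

The Beta variance bound is σ² < μ(1−μ).
Here μ(1−μ) = 0.9×0.1 = 0.09, and 0.0468 < 0.09.

Yes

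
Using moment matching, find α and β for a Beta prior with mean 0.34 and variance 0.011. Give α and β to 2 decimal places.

α = 6.60, β = 12.80

By moment matching, α+β = μ(1−μ)/σ² − 1 = (0.34·0.66)/0.011 − 1 = 20.4000 − 1 = 19.4000.
Since α/(α+β) = μ, α = 0.34·19.4000 = 6.60 and β = 0.66·19.4000 = 12.80.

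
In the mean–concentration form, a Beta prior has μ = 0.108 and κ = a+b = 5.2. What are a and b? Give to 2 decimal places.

Split κ in proportion μ : (1−μ): a = 0.108·5.2 = 0.56, b = 5.2 − 0.56 = 4.64.

a = 0.56, b = 4.64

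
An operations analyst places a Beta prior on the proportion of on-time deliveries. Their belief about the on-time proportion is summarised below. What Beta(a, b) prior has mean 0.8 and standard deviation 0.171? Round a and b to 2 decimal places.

a = 3.58, b = 0.89

Variance = 0.171² = 0.029241. The moment-matching identity a+b = μ(1−μ)/Var − 1 gives
a+b = 0.16/0.029241 − 1 = 4.4718, so a = μ·4.4718 = 3.58 and b = (1−μ)·4.4718 = 0.89.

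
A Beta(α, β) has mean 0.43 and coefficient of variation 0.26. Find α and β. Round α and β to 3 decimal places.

σ = CV·μ = 0.26×0.43 = 0.11180, so σ² = 0.012499.
s+1 = μ(1−μ)/σ² = 0.2451/0.012499 = 19.6092, so s = α+β = 18.6092.
α = μs = 8.002, β = (1−μ)s = 10.607.

α = 8.002, β = 10.607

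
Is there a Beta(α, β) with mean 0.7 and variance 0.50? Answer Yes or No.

The Beta variance bound is σ² < μ(1−μ).
Here μ(1−μ) = 0.7×0.3 = 0.21, and 0.50 ≥ 0.21.

No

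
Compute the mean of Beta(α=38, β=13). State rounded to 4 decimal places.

0.7451

The Beta mean is α/(α+β) = 38/(38+13) = 0.7451.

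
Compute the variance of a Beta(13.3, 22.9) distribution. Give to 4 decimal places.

0.0062

Var = αβ/[(α+β)²(α+β+1)] = (13.3×22.9)/(36.2²×37.2) = 304.57/48748.368 = 0.0062.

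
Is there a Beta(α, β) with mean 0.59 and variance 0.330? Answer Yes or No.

No

The Beta variance bound is σ² < μ(1−μ).
Here μ(1−μ) = 0.59×0.41 = 0.2419, and 0.330 ≥ 0.2419.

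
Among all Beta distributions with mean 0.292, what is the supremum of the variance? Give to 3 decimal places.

0.207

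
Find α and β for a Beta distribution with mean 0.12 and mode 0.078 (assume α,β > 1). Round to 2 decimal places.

Let s = α+β. Mean gives α = μs = 0.12s; mode gives (α−1)/(s−2) = 0.078.
Substituting: 0.12s − 1 = 0.078(s−2) = 0.078s − 0.156, so 0.042s = 0.844 and s = 20.0952.
Then α = 0.12×20.0952 = 2.41 and β = s−α = 17.68.

α = 2.41, β = 17.68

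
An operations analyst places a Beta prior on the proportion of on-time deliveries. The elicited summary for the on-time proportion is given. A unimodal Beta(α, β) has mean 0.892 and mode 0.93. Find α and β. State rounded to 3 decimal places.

With s = α+β: μ = α/s and mode = (α−1)/(s−2). Eliminating α = μs,
μs − 1 = m(s−2) ⇒ s(μ−m) = 1−2m ⇒ s = -0.86/-0.038 = 22.6316.
So α = μs = 20.187, β = (1−μ)s = 2.444.

α = 20.187, β = 2.444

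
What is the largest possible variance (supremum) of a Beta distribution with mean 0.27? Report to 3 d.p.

0.197

For fixed mean μ the Beta variance is μ(1−μ)/(α+β+1), increasing as α+β decreases.
Its least upper bound (not attained) is μ(1−μ) = 0.27·0.73 = 0.197.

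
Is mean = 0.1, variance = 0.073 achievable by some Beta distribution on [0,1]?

Yes

A Beta with mean μ has variance μ(1−μ)/(α+β+1) < μ(1−μ).
Here μ(1−μ) = 0.1×0.9 = 0.09, and 0.073 < 0.09.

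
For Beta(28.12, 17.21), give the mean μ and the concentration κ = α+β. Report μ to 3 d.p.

μ = 0.620, κ = 45.33

κ = α+β = 28.12+17.21 = 45.33; μ = α/κ = 28.12/45.33 = 0.620.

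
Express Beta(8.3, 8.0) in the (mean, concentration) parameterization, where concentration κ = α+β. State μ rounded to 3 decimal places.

κ = α+β = 8.3+8.0 = 16.3; μ = α/κ = 8.3/16.3 = 0.509.

μ = 0.509, κ = 16.3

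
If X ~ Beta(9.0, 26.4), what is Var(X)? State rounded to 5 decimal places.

0.00521

Var = αβ/[(α+β)²(α+β+1)] = (9.0×26.4)/(35.4²×36.4) = 237.60/45615.024 = 0.00521.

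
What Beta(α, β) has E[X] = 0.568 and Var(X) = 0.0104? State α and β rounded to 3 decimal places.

Write ν = α+β; then α = μν and Var = μ(1−μ)/(ν+1).
ν = μ(1−μ)/Var − 1 = 0.245376/0.0104 − 1 = 22.5938.
α = 0.568·22.5938 = 12.833, β = 0.432·22.5938 = 9.761.

α = 12.833, β = 9.761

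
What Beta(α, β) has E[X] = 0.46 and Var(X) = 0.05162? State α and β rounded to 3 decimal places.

α = 1.754, β = 2.059

Let s = α+β. The Beta variance is μ(1−μ)/(s+1).
So s+1 = μ(1−μ)/σ² = (0.46×0.54)/0.05162 = 0.2484/0.05162 = 4.8121, giving s = 3.8121.
Then α = μs = 0.46×3.8121 = 1.754 and β = (1−μ)s = 0.54×3.8121 = 2.059.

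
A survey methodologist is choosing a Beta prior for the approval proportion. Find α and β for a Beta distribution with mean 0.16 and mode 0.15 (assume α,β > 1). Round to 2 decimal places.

α = 11.20, β = 58.80

Let s = α+β. Mean gives α = μs = 0.16s; mode gives (α−1)/(s−2) = 0.15.
Substituting: 0.16s − 1 = 0.15(s−2) = 0.15s − 0.30, so 0.01s = 0.70 and s = 70.0000.
Then α = 0.16×70.0000 = 11.20 and β = s−α = 58.80.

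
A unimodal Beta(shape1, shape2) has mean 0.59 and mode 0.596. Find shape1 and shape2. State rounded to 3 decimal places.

With s = shape1+shape2: μ = shape1/s and mode = (shape1−1)/(s−2). Eliminating shape1 = μs,
μs − 1 = m(s−2) ⇒ s(μ−m) = 1−2m ⇒ s = -0.192/-0.006 = 32.0000.
So shape1 = μs = 18.880, shape2 = (1−μ)s = 13.120.

shape1 = 18.880, shape2 = 13.120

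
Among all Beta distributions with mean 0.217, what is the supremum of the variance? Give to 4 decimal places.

For fixed mean μ the Beta variance is μ(1−μ)/(α+β+1), increasing as α+β decreases.
Its least upper bound (not attained) is μ(1−μ) = 0.217·0.783 = 0.1699.

0.1699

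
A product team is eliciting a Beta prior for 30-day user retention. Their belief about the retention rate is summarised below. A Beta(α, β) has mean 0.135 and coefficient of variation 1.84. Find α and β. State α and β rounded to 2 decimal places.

α = 0.12, β = 0.77

σ = CV·μ = 1.84×0.135 = 0.24840, so σ² = 0.061703.
s+1 = μ(1−μ)/σ² = 0.116775/0.061703 = 1.8925, so s = α+β = 0.8925.
α = μs = 0.12, β = (1−μ)s = 0.77.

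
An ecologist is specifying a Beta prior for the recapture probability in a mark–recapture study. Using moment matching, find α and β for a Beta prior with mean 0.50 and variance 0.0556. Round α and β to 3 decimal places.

α = 1.748, β = 1.748

Let s = α+β. The Beta variance is μ(1−μ)/(s+1).
So s+1 = μ(1−μ)/σ² = (0.50×0.50)/0.0556 = 0.2500/0.0556 = 4.4964, giving s = 3.4964.
Then α = μs = 0.50×3.4964 = 1.748 and β = (1−μ)s = 0.50×3.4964 = 1.748.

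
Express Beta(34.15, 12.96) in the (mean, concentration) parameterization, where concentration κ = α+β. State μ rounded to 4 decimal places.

κ = α+β = 34.15+12.96 = 47.11; μ = α/κ = 34.15/47.11 = 0.7249.

μ = 0.7249, κ = 47.11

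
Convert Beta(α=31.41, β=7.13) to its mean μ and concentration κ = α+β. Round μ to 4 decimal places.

μ = 0.8150, κ = 38.54

κ = α+β = 31.41+7.13 = 38.54; μ = α/κ = 31.41/38.54 = 0.8150.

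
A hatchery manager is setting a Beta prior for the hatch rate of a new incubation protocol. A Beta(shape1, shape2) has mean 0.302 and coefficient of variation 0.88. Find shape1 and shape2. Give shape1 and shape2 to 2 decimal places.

Var = (CV·μ)² = (0.88×0.302)² = 0.070628.
shape1+shape2 = μ(1−μ)/Var − 1 = 0.210796/0.070628 − 1 = 1.9846.
Thus shape1 = 0.302·1.9846 = 0.60 and shape2 = 0.698·1.9846 = 1.39.

shape1 = 0.60, shape2 = 1.39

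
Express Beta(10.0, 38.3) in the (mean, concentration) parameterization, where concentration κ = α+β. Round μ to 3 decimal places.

μ = 0.207, κ = 48.3

κ = α+β = 10.0+38.3 = 48.3; μ = α/κ = 10.0/48.3 = 0.207.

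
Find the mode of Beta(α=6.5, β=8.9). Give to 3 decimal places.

The density x^(α−1)(1−x)^(β−1) is maximised at (α−1)/(α+β−2) = 5.5/13.4 = 0.410.

0.410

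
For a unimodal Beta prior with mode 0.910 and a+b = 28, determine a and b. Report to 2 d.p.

Mode = (a−1)/(κ−2) with κ = a+b, so a−1 = 0.910·26 = 23.66.
a = 24.66; b = κ − a = 3.34.

a = 24.66, b = 3.34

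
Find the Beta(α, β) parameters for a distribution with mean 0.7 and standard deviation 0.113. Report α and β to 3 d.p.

Variance = 0.113² = 0.012769. The moment-matching identity α+β = μ(1−μ)/Var − 1 gives
α+β = 0.21/0.012769 − 1 = 15.4461, so α = μ·15.4461 = 10.812 and β = (1−μ)·15.4461 = 4.634.

α = 10.812, β = 4.634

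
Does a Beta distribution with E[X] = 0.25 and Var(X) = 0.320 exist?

For any Beta, Var(X) < E[X]·(1−E[X]).
Here μ(1−μ) = 0.25×0.75 = 0.1875, and 0.320 ≥ 0.1875.

No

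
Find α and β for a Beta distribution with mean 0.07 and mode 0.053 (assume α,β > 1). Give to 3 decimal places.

α = 3.681, β = 48.907

Let s = α+β. Mean gives α = μs = 0.07s; mode gives (α−1)/(s−2) = 0.053.
Substituting: 0.07s − 1 = 0.053(s−2) = 0.053s − 0.106, so 0.017s = 0.894 and s = 52.5882.
Then α = 0.07×52.5882 = 3.681 and β = s−α = 48.907.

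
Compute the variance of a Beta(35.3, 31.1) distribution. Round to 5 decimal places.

0.00369

μ = 35.3/66.4 = 0.531627; Var = μ(1−μ)/(α+β+1) = 0.2489998/67.4 = 0.00369.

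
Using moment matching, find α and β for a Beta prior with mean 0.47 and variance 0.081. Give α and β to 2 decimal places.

By moment matching, α+β = μ(1−μ)/σ² − 1 = (0.47·0.53)/0.081 − 1 = 3.0753 − 1 = 2.0753.
Since α/(α+β) = μ, α = 0.47·2.0753 = 0.98 and β = 0.53·2.0753 = 1.10.

α = 0.98, β = 1.10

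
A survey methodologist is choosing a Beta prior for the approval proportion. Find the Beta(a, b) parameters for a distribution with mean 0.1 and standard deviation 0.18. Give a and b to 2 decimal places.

Variance = 0.18² = 0.0324. The moment-matching identity a+b = μ(1−μ)/Var − 1 gives
a+b = 0.09/0.0324 − 1 = 1.7778, so a = μ·1.7778 = 0.18 and b = (1−μ)·1.7778 = 1.60.

a = 0.18, b = 1.60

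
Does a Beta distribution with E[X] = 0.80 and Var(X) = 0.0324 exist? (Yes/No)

The Beta variance bound is σ² < μ(1−μ).
Here μ(1−μ) = 0.80×0.20 = 0.1600, and 0.0324 < 0.1600.

Yes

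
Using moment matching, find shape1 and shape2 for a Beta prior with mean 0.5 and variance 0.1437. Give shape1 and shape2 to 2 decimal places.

Write ν = shape1+shape2; then shape1 = μν and Var = μ(1−μ)/(ν+1).
ν = μ(1−μ)/Var − 1 = 0.25/0.1437 − 1 = 0.7397.
shape1 = 0.5·0.7397 = 0.37, shape2 = 0.5·0.7397 = 0.37.

shape1 = 0.37, shape2 = 0.37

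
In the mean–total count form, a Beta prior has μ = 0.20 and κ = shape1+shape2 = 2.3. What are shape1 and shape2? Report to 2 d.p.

shape1 = 0.46, shape2 = 1.84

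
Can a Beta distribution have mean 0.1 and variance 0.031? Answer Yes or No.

Yes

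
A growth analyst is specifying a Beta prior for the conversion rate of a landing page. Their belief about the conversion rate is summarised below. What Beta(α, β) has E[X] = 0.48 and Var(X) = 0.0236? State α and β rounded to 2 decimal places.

By moment matching, α+β = μ(1−μ)/σ² − 1 = (0.48·0.52)/0.0236 − 1 = 10.5763 − 1 = 9.5763.
Since α/(α+β) = μ, α = 0.48·9.5763 = 4.60 and β = 0.52·9.5763 = 4.98.

α = 4.60, β = 4.98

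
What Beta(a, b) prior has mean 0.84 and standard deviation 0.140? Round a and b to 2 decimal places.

σ² = 0.140² = 0.019600.
With s = a+b, Var = μ(1−μ)/(s+1), so s+1 = (0.84×0.16)/0.019600 = 6.8571 and s = 5.8571.
a = μs = 4.92, b = (1−μ)s = 0.94.

a = 4.92, b = 0.94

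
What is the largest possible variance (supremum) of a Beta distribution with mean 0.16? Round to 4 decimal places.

0.1344

For fixed mean μ the Beta variance is μ(1−μ)/(α+β+1), increasing as α+β decreases.
Its least upper bound (not attained) is μ(1−μ) = 0.16·0.84 = 0.1344.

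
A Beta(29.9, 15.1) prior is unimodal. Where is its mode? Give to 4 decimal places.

The density x^(α−1)(1−x)^(β−1) is maximised at (α−1)/(α+β−2) = 28.9/43.0 = 0.6721.

0.6721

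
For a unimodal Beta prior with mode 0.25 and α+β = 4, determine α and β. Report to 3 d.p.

α = 1.500, β = 2.500

For α,β>1 the mode is (α−1)/(α+β−2), so α = mode·(κ−2)+1 = 0.25×2+1 = 1.500.
And β = (1−mode)·(κ−2)+1 = 0.75×2+1 = 2.500.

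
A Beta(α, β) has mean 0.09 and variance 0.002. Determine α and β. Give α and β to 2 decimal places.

α = 3.60, β = 36.35

Let s = α+β. The Beta variance is μ(1−μ)/(s+1).
So s+1 = μ(1−μ)/σ² = (0.09×0.91)/0.002 = 0.0819/0.002 = 40.9500, giving s = 39.9500.
Then α = μs = 0.09×39.9500 = 3.60 and β = (1−μ)s = 0.91×39.9500 = 36.35.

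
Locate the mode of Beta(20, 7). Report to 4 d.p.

0.7600

With α,β > 1, mode = (α−1)/(α+β−2) = 19/25 = 0.7600.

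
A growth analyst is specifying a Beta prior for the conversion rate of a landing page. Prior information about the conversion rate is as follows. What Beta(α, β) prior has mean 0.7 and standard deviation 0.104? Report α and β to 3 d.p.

α = 12.891, β = 5.525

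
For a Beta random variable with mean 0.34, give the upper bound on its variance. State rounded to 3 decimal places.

0.224

For fixed mean μ the Beta variance is μ(1−μ)/(α+β+1), increasing as α+β decreases.
Its least upper bound (not attained) is μ(1−μ) = 0.34·0.66 = 0.224.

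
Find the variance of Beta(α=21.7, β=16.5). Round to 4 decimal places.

0.0063

μ = 21.7/38.2 = 0.568063; Var = μ(1−μ)/(α+β+1) = 0.2453675/39.2 = 0.0063.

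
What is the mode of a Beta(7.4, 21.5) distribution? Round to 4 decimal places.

0.2379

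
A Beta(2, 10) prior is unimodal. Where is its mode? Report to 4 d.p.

With α,β > 1, mode = (α−1)/(α+β−2) = 1/10 = 0.1000.

0.1000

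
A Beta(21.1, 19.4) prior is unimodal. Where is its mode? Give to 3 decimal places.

The density x^(α−1)(1−x)^(β−1) is maximised at (α−1)/(α+β−2) = 20.1/38.5 = 0.522.

0.522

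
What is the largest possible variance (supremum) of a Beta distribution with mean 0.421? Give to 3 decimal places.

0.244

For fixed mean μ the Beta variance is μ(1−μ)/(α+β+1), increasing as α+β decreases.
Its least upper bound (not attained) is μ(1−μ) = 0.421·0.579 = 0.244.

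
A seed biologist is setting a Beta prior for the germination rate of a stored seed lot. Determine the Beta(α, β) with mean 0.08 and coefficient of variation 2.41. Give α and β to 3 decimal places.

Var = (CV·μ)² = (2.41×0.08)² = 0.037172.
α+β = μ(1−μ)/Var − 1 = 0.0736/0.037172 − 1 = 0.9800.
Thus α = 0.08·0.9800 = 0.078 and β = 0.92·0.9800 = 0.902.

α = 0.078, β = 0.902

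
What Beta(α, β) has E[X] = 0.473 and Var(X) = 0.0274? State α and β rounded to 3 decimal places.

Let s = α+β. The Beta variance is μ(1−μ)/(s+1).
So s+1 = μ(1−μ)/σ² = (0.473×0.527)/0.0274 = 0.249271/0.0274 = 9.0975, giving s = 8.0975.
Then α = μs = 0.473×8.0975 = 3.830 and β = (1−μ)s = 0.527×8.0975 = 4.267.

α = 3.830, β = 4.267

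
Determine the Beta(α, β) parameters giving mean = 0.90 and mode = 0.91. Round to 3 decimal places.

α = 73.800, β = 8.200

Let s = α+β. Mean gives α = μs = 0.90s; mode gives (α−1)/(s−2) = 0.91.
Substituting: 0.90s − 1 = 0.91(s−2) = 0.91s − 1.82, so -0.01s = -0.82 and s = 82.0000.
Then α = 0.90×82.0000 = 73.800 and β = s−α = 8.200.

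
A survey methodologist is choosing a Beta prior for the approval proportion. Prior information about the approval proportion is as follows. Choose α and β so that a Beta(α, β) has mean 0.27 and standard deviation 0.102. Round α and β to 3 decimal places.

α = 4.845, β = 13.100

Variance = 0.102² = 0.010404. The moment-matching identity α+β = μ(1−μ)/Var − 1 gives
α+β = 0.1971/0.010404 − 1 = 17.9446, so α = μ·17.9446 = 4.845 and β = (1−μ)·17.9446 = 13.100.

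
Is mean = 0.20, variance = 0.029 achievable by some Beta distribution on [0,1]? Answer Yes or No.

Yes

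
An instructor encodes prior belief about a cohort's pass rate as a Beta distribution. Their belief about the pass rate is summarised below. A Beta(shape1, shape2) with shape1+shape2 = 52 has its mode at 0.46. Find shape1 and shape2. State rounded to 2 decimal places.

shape1 = 24.00, shape2 = 28.00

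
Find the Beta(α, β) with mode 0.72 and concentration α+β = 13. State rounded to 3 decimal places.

Since the density peak of Beta(α,β) is at (α−1)/(α+β−2),
α = 1 + 0.72(13−2) = 8.920 and β = 13 − 8.920 = 4.080.

α = 8.920, β = 4.080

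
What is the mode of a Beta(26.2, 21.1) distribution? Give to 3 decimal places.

With α,β > 1, mode = (α−1)/(α+β−2) = 25.2/45.3 = 0.556.

0.556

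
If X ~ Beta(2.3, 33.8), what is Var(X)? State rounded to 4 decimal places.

0.0016

α+β = 36.1 and αβ = 77.74, so Var = αβ/[(α+β)²(α+β+1)] = 77.74/48349.091 = 0.0016.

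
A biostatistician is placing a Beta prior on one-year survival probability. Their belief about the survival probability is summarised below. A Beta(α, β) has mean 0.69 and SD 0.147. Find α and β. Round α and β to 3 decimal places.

First σ² = 0.021609. Setting α = μn, β = (1−μ)n with n = α+β,
μ(1−μ)/(n+1) = 0.021609 ⇒ n+1 = 0.2139/0.021609 = 9.8987 ⇒ n = 8.8987.
Hence α = 0.69×8.8987 = 6.140, β = 0.31×8.8987 = 2.759.

α = 6.140, β = 2.759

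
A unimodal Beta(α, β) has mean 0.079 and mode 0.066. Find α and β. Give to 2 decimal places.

Let s = α+β. Mean gives α = μs = 0.079s; mode gives (α−1)/(s−2) = 0.066.
Substituting: 0.079s − 1 = 0.066(s−2) = 0.066s − 0.132, so 0.013s = 0.868 and s = 66.7692.
Then α = 0.079×66.7692 = 5.27 and β = s−α = 61.49.

α = 5.27, β = 61.49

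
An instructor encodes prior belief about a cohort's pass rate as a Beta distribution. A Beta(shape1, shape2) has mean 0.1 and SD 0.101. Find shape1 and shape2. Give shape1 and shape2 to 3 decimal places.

shape1 = 0.782, shape2 = 7.040

σ² = 0.101² = 0.010201.
With s = shape1+shape2, Var = μ(1−μ)/(s+1), so s+1 = (0.1×0.9)/0.010201 = 8.8227 and s = 7.8227.
shape1 = μs = 0.782, shape2 = (1−μ)s = 7.040.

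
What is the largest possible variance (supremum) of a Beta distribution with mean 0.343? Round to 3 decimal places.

For fixed mean μ the Beta variance is μ(1−μ)/(α+β+1), increasing as α+β decreases.
Its least upper bound (not attained) is μ(1−μ) = 0.343·0.657 = 0.225.

0.225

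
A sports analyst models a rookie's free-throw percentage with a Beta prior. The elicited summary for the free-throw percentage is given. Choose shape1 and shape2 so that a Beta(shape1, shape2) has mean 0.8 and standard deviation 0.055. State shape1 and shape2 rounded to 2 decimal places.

shape1 = 41.51, shape2 = 10.38

First σ² = 0.003025. Setting shape1 = μn, shape2 = (1−μ)n with n = shape1+shape2,
μ(1−μ)/(n+1) = 0.003025 ⇒ n+1 = 0.16/0.003025 = 52.8926 ⇒ n = 51.8926.
Hence shape1 = 0.8×51.8926 = 41.51, shape2 = 0.2×51.8926 = 10.38.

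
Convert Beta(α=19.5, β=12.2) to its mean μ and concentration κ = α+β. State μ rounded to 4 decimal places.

κ = α+β = 19.5+12.2 = 31.7; μ = α/κ = 19.5/31.7 = 0.6151.

μ = 0.6151, κ = 31.7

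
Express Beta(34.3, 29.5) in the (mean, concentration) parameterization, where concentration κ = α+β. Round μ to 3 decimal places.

μ = 0.538, κ = 63.8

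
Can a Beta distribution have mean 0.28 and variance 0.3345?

A Beta with mean μ has variance μ(1−μ)/(α+β+1) < μ(1−μ).
Here μ(1−μ) = 0.28×0.72 = 0.2016, and 0.3345 ≥ 0.2016.

No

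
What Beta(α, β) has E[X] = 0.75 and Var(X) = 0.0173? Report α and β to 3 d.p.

α = 7.379, β = 2.460

Write ν = α+β; then α = μν and Var = μ(1−μ)/(ν+1).
ν = μ(1−μ)/Var − 1 = 0.1875/0.0173 − 1 = 9.8382.
α = 0.75·9.8382 = 7.379, β = 0.25·9.8382 = 2.460.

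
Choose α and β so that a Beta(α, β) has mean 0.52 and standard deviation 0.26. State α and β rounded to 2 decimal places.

α = 1.40, β = 1.29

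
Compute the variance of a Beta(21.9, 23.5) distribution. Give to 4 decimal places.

0.0054

Var = αβ/[(α+β)²(α+β+1)] = (21.9×23.5)/(45.4²×46.4) = 514.65/95637.824 = 0.0054.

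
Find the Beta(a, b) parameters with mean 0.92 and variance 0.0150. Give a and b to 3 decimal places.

Write ν = a+b; then a = μν and Var = μ(1−μ)/(ν+1).
ν = μ(1−μ)/Var − 1 = 0.0736/0.0150 − 1 = 3.9067.
a = 0.92·3.9067 = 3.594, b = 0.08·3.9067 = 0.313.

a = 3.594, b = 0.313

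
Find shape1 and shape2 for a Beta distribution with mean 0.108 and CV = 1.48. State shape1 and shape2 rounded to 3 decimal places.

σ = CV·μ = 1.48×0.108 = 0.15984, so σ² = 0.025549.
s+1 = μ(1−μ)/σ² = 0.096336/0.025549 = 3.7707, so s = shape1+shape2 = 2.7707.
shape1 = μs = 0.299, shape2 = (1−μ)s = 2.471.

shape1 = 0.299, shape2 = 2.471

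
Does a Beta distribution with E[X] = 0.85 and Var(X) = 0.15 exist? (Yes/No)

A Beta with mean μ has variance μ(1−μ)/(α+β+1) < μ(1−μ).
Here μ(1−μ) = 0.85×0.15 = 0.1275, and 0.15 ≥ 0.1275.

No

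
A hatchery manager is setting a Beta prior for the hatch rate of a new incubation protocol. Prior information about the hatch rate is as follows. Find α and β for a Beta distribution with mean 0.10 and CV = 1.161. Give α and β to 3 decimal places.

α = 0.568, β = 5.109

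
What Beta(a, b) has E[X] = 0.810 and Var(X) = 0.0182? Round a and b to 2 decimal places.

a = 6.04, b = 1.42

Let s = a+b. The Beta variance is μ(1−μ)/(s+1).
So s+1 = μ(1−μ)/σ² = (0.810×0.190)/0.0182 = 0.153900/0.0182 = 8.4560, giving s = 7.4560.
Then a = μs = 0.810×7.4560 = 6.04 and b = (1−μ)s = 0.190×7.4560 = 1.42.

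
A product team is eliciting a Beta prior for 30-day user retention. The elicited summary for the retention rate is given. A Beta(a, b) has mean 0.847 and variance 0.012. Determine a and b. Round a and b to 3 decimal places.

By moment matching, a+b = μ(1−μ)/σ² − 1 = (0.847·0.153)/0.012 − 1 = 10.7993 − 1 = 9.7993.
Since a/(a+b) = μ, a = 0.847·9.7993 = 8.300 and b = 0.153·9.7993 = 1.499.

a = 8.300, b = 1.499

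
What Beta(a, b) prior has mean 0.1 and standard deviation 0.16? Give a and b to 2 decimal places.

σ² = 0.16² = 0.0256.
With s = a+b, Var = μ(1−μ)/(s+1), so s+1 = (0.1×0.9)/0.0256 = 3.5156 and s = 2.5156.
a = μs = 0.25, b = (1−μ)s = 2.26.

a = 0.25, b = 2.26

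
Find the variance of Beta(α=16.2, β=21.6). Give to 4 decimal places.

α+β = 37.8 and αβ = 349.92, so Var = αβ/[(α+β)²(α+β+1)] = 349.92/55438.992 = 0.0063.

0.0063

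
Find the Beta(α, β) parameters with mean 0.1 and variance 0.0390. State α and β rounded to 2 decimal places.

Let s = α+β. The Beta variance is μ(1−μ)/(s+1).
So s+1 = μ(1−μ)/σ² = (0.1×0.9)/0.0390 = 0.09/0.0390 = 2.3077, giving s = 1.3077.
Then α = μs = 0.1×1.3077 = 0.13 and β = (1−μ)s = 0.9×1.3077 = 1.18.

α = 0.13, β = 1.18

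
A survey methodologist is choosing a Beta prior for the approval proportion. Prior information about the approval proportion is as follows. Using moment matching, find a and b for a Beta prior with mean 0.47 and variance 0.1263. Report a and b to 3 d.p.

a = 0.457, b = 0.515

By moment matching, a+b = μ(1−μ)/σ² − 1 = (0.47·0.53)/0.1263 − 1 = 1.9723 − 1 = 0.9723.
Since a/(a+b) = μ, a = 0.47·0.9723 = 0.457 and b = 0.53·0.9723 = 0.515.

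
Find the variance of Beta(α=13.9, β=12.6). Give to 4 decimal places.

0.0091

μ = 13.9/26.5 = 0.524528; Var = μ(1−μ)/(α+β+1) = 0.2493984/27.5 = 0.0091.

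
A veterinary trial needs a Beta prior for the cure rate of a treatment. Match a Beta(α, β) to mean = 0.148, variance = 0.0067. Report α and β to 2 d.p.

α = 2.64, β = 15.18

By moment matching, α+β = μ(1−μ)/σ² − 1 = (0.148·0.852)/0.0067 − 1 = 18.8203 − 1 = 17.8203.
Since α/(α+β) = μ, α = 0.148·17.8203 = 2.64 and β = 0.852·17.8203 = 15.18.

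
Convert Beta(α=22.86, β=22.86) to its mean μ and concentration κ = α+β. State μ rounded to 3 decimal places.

μ = 0.500, κ = 45.72

κ = α+β = 22.86+22.86 = 45.72; μ = α/κ = 22.86/45.72 = 0.500.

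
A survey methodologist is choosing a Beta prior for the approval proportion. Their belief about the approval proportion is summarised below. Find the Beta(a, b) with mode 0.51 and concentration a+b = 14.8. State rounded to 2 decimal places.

a = 7.53, b = 7.27

Mode = (a−1)/(κ−2) with κ = a+b, so a−1 = 0.51·12.8 = 6.53.
a = 7.53; b = κ − a = 7.27.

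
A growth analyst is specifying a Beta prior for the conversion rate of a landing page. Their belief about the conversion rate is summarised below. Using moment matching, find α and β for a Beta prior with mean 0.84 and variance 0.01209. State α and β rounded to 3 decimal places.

Write ν = α+β; then α = μν and Var = μ(1−μ)/(ν+1).
ν = μ(1−μ)/Var − 1 = 0.1344/0.01209 − 1 = 10.1166.
α = 0.84·10.1166 = 8.498, β = 0.16·10.1166 = 1.619.

α = 8.498, β = 1.619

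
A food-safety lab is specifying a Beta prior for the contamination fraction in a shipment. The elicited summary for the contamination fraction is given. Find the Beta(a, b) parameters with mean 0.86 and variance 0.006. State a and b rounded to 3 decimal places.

a = 16.397, b = 2.669

Let s = a+b. The Beta variance is μ(1−μ)/(s+1).
So s+1 = μ(1−μ)/σ² = (0.86×0.14)/0.006 = 0.1204/0.006 = 20.0667, giving s = 19.0667.
Then a = μs = 0.86×19.0667 = 16.397 and b = (1−μ)s = 0.14×19.0667 = 2.669.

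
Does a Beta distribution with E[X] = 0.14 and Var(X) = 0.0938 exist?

Yes

The Beta variance bound is σ² < μ(1−μ).
Here μ(1−μ) = 0.14×0.86 = 0.1204, and 0.0938 < 0.1204.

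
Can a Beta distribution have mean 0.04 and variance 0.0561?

No

The Beta variance bound is σ² < μ(1−μ).
Here μ(1−μ) = 0.04×0.96 = 0.0384, and 0.0561 ≥ 0.0384.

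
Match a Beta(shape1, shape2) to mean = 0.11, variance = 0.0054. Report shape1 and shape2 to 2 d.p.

shape1 = 1.88, shape2 = 15.25

By moment matching, shape1+shape2 = μ(1−μ)/σ² − 1 = (0.11·0.89)/0.0054 − 1 = 18.1296 − 1 = 17.1296.
Since shape1/(shape1+shape2) = μ, shape1 = 0.11·17.1296 = 1.88 and shape2 = 0.89·17.1296 = 15.25.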